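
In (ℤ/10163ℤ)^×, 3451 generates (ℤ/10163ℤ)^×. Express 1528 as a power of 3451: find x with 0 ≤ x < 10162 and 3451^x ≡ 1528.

9940

Baby-step giant-step with m = ceil(sqrt(10162)) = 101.
Baby table (3451^j mod 10163 for j=0..100):
  0:1  1:3451  2:8528  3:8243  4:356  5:8996  6:7394  7:7564
  8:4780  9:1231  10:47  11:9752  12:4459  13:1227  14:6569  15:6129
  16:1976  17:9966  18:1074  19:7042  20:2209  21:1009  22:6313  23:6854
  24:3853  25:3499  26:1405  27:904  28:9826  29:5758  30:2193  31:6771
  32:1984  33:7085  34:8320  35:1845  36:5057  37:1836  38:4487  39:6388
  40:1441  41:3184  42:1781  43:7779  44:4846  45:5411  46:3930  47:4988
  48:7629  49:5509  50:6749  51:7366  52:2403  53:9908  54:4176  55:242
  56:1776  57:687  58:2858  59:4848  60:2150  61:660  62:1148  63:8341
  64:3175  65:1211  66:2168  67:1800  68:2207  69:4270  70:9583  71:531
  72:3141  73:5833  74:6943  75:6102  76:266  77:3296  78:2099  79:7593
  80:3229  81:4631  82:5345  83:9913  84:1105  85:2230  86:2339  87:2467
  88:7186  89:1166  90:9481  91:4234  92:7303  93:8576  94:1120  95:3180
  96:8303  97:4156  98:2363  99:3987  100:8598
Giant step factor: 3451^(-101) ≡ 6765 (mod 10163).
Scan 1528·6765^i mod 10163 for i = 0, 1, …:
  i=0: 1528   i=1: 1149   i=2: 8453   i=3: 7507
  i=4: 344   i=5: 9996   i=6: 8501   i=7: 7011
  i=8: 8857   i=9: 6720     …   i=97: 1139
  i=98: 1781
Match at i=98, j=42: x = 98·101 + 42 = 9940.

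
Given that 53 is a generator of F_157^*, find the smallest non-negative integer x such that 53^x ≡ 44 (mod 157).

74

Baby-step giant-step with m = ceil(sqrt(156)) = 13.
Baby table (53^j mod 157 for j=0..12):
  0:1  1:53  2:140  3:41  4:132  5:88  6:111  7:74
  8:154  9:155  10:51  11:34  12:75
Giant step factor: 53^(-13) ≡ 22 (mod 157).
Scan 44·22^i mod 157 for i = 0, 1, …:
  i=0: 44   i=1: 26   i=2: 101   i=3: 24
  i=4: 57   i=5: 155
Match at i=5, j=9: x = 5·13 + 9 = 74.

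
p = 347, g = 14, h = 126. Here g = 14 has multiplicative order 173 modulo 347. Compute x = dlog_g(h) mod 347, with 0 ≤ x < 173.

Baby-step giant-step with m = ceil(sqrt(173)) = 14.
Baby table (14^j mod 347 for j=0..13):
  0:1  1:14  2:196  3:315  4:246  5:321  6:330  7:109
  8:138  9:197  10:329  11:95  12:289  13:229
Giant step factor: 14^(-14) ≡ 46 (mod 347).
Scan 126·46^i mod 347 for i = 0, 1, …:
  i=0: 126   i=1: 244   i=2: 120   i=3: 315
Match at i=3, j=3: x = 3·14 + 3 = 45.

45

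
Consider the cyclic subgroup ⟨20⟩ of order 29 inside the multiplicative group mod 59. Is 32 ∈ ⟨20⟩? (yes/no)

32 ∈ ⟨20⟩ iff 32^29 ≡ 1 (mod 59), since |⟨20⟩| = 29.
32^29 mod 59 = 58.
Since 58 ≠ 1, 32 does not lie in the subgroup.

no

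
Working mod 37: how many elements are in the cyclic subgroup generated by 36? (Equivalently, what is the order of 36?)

2

The order of 36 must divide p − 1 = 36 = 2^2 · 3^2.
Divisors: 1, 2, 3, 4, 6, 9, 12, 18, 36.
Check each in increasing order: 36^1 ≡ 36;  36^2 ≡ 1.
Smallest exponent giving 1 is 2.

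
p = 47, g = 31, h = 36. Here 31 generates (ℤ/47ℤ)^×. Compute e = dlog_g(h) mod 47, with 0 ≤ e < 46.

10

Successive powers of 31 modulo 47:
  31^0=1  31^1=31  31^2=21  31^3=40  31^4=18  31^5=41
  31^6=2  31^7=15  31^8=42  31^9=33  31^10=36
So 31^10 ≡ 36 (mod 47), giving e = 10.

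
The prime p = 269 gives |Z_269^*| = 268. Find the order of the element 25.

67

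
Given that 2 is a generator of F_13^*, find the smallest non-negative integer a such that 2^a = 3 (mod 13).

4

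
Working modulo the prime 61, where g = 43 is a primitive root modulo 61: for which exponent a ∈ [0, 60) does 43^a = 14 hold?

Baby-step giant-step with m = ceil(sqrt(60)) = 8.
Baby table (43^j mod 61 for j=0..7):
  0:1  1:43  2:19  3:24  4:56  5:29  6:27  7:2
Giant step factor: 43^(-8) ≡ 22 (mod 61).
Scan 14·22^i mod 61 for i = 0, 1, …:
  i=0: 14   i=1: 3   i=2: 5   i=3: 49
  i=4: 41   i=5: 48   i=6: 19
Match at i=6, j=2: a = 6·8 + 2 = 50.

50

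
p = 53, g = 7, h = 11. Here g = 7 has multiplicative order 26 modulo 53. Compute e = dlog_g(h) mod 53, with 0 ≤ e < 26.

19

Successive powers of 7 modulo 53:
  7^0=1  7^1=7  7^2=49  7^3=25  7^4=16  7^5=6
  7^6=42  7^7=29  7^8=44  7^9=43  7^10=36  7^11=40
  7^12=15  7^13=52  7^14=46  7^15=4  7^16=28  7^17=37
  7^18=47  7^19=11
So 7^19 ≡ 11 (mod 53), giving e = 19.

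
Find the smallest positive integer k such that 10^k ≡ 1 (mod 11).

The order of 10 must divide p − 1 = 10 = 2 · 5.
Divisors: 1, 2, 5, 10.
Check each in increasing order: 10^1 ≡ 10;  10^2 ≡ 1.
Smallest exponent giving 1 is 2.

2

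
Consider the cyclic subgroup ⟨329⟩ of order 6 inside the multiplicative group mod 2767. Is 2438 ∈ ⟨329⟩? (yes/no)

yes

2438 ∈ ⟨329⟩ iff 2438^6 ≡ 1 (mod 2767), since |⟨329⟩| = 6.
2438^6 mod 2767 = 1.
Since 1 = 1, 2438 lies in the subgroup.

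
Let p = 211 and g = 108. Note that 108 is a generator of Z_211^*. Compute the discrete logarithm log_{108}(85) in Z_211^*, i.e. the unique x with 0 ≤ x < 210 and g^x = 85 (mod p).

41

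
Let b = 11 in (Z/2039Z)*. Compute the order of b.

2038

The order of 11 must divide p − 1 = 2038 = 2 · 1019.
Divisors: 1, 2, 1019, 2038.
Check each in increasing order: 11^1 ≡ 11;  11^2 ≡ 121;  11^1019 ≡ 2038;  11^2038 ≡ 1.
Smallest exponent giving 1 is 2038.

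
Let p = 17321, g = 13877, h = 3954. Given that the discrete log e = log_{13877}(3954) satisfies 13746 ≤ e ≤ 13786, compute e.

13747

Compute 13877^13746 mod 17321 = 8599, then multiply by 13877 repeatedly:
  13877^13746=8599  13877^13747=3954
Found 3954 at exponent 13747.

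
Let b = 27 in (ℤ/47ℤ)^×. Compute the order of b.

23

The order of 27 must divide p − 1 = 46 = 2 · 23.
Divisors: 1, 2, 23, 46.
Check each in increasing order: 27^1 ≡ 27;  27^2 ≡ 24;  27^23 ≡ 1.
Smallest exponent giving 1 is 23.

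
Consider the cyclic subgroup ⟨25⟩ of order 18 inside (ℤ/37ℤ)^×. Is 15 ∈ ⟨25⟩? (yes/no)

⟨25⟩ has order 18; its elements mod 37 are {1, 3, 4, 7, 9, 10, 11, 12, 16, 21, 25, 26, 27, 28, 30, 33, 34, 36}.
15 is not in this set.

no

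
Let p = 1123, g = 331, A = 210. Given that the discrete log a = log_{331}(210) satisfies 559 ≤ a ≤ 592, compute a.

Compute 331^559 mod 1123 = 1082, then multiply by 331 repeatedly:
  331^559=1082  331^560=1028  331^561=1122  331^562=792  331^563=493
  331^564=348  331^565=642  331^566=255  331^567=180  331^568=61
  331^569=1100  331^570=248  331^571=109  331^572=143  331^573=167
  331^574=250  331^575=771  331^576=280  331^577=594  331^578=89
  331^579=261  331^580=1043  331^581=472  331^582=135  331^583=888
  331^584=825  331^585=186  331^586=924  331^587=388  331^588=406
  331^589=749  331^590=859  331^591=210
Found 210 at exponent 591.

591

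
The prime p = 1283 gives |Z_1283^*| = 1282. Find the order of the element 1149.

1282

The order of 1149 must divide p − 1 = 1282 = 2 · 641.
Divisors: 1, 2, 641, 1282.
Check each in increasing order: 1149^1 ≡ 1149;  1149^2 ≡ 1277;  1149^641 ≡ 1282;  1149^1282 ≡ 1.
Smallest exponent giving 1 is 1282.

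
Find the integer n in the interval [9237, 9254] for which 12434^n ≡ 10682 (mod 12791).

9238

Compute 12434^9237 mod 12791 = 7745, then multiply by 12434 repeatedly:
  12434^9237=7745  12434^9238=10682
Found 10682 at exponent 9238.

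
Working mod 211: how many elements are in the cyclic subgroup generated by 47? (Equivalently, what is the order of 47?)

105

The order of 47 must divide p − 1 = 210 = 2 · 3 · 5 · 7.
Divisors: 1, 2, 3, 5, 6, 7, 10, 14, 15, 21, 30, 35, 42, 70, 105, 210.
Check each in increasing order: 47^1 ≡ 47;  47^2 ≡ 99;  47^3 ≡ 11;  47^5 ≡ 34;  47^6 ≡ 121;  47^7 ≡ 201;  47^10 ≡ 101;  47^14 ≡ 100;  47^15 ≡ 58;  47^21 ≡ 55;  47^30 ≡ 199;  47^35 ≡ 14;  47^42 ≡ 71;  47^70 ≡ 196;  47^105 ≡ 1.
Smallest exponent giving 1 is 105.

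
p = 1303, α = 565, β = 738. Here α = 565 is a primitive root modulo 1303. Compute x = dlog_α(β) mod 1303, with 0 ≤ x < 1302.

Baby-step giant-step with m = ceil(sqrt(1302)) = 37.
Baby table (565^j mod 1303 for j=0..36):
  0:1  1:565  2:1293  3:865  4:100  5:471  6:303  7:502
  8:879  9:192  10:331  11:686  12:599  13:958  14:525  15:844
  16:1265  17:681  18:380  19:1008  20:109  21:344  22:213  23:469
  24:476  25:522  26:452  27:1295  28:692  29:80  30:898  31:503
  32:141  33:182  34:1196  35:786  36:1070
Giant step factor: 565^(-37) ≡ 31 (mod 1303).
Scan 738·31^i mod 1303 for i = 0, 1, …:
  i=0: 738   i=1: 727   i=2: 386   i=3: 239
  i=4: 894   i=5: 351   i=6: 457   i=7: 1137
  i=8: 66   i=9: 743     …   i=16: 1150
  i=17: 469
Match at i=17, j=23: x = 17·37 + 23 = 652.

652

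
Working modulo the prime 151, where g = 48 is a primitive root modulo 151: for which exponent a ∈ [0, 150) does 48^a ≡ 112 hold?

77

Baby-step giant-step with m = ceil(sqrt(150)) = 13.
Baby table (48^j mod 151 for j=0..12):
  0:1  1:48  2:39  3:60  4:11  5:75  6:127  7:56
  8:121  9:70  10:38  11:12  12:123
Giant step factor: 48^(-13) ≡ 141 (mod 151).
Scan 112·141^i mod 151 for i = 0, 1, …:
  i=0: 112   i=1: 88   i=2: 26   i=3: 42
  i=4: 33   i=5: 123
Match at i=5, j=12: a = 5·13 + 12 = 77.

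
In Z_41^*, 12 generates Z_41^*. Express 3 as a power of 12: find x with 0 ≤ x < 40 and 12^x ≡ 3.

5

Successive powers of 12 modulo 41:
  12^0=1  12^1=12  12^2=21  12^3=6  12^4=31  12^5=3
So 12^5 ≡ 3 (mod 41), giving x = 5.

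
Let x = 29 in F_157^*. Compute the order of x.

52

The order of 29 must divide p − 1 = 156 = 2^2 · 3 · 13.
Divisors: 1, 2, 3, 4, 6, 12, 13, 26, 39, 52, 78, 156.
Check each in increasing order: 29^1 ≡ 29;  29^2 ≡ 56;  29^3 ≡ 54;  29^4 ≡ 153;  29^6 ≡ 90;  29^12 ≡ 93;  29^13 ≡ 28;  29^26 ≡ 156;  29^39 ≡ 129;  29^52 ≡ 1.
Smallest exponent giving 1 is 52.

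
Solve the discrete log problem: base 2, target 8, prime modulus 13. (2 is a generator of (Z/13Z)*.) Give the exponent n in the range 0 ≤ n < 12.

3

Successive powers of 2 modulo 13:
  2^0=1  2^1=2  2^2=4  2^3=8
So 2^3 ≡ 8 (mod 13), giving n = 3.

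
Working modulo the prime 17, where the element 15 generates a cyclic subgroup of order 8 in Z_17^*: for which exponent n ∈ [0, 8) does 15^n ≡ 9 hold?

3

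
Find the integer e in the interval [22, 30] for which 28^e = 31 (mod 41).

28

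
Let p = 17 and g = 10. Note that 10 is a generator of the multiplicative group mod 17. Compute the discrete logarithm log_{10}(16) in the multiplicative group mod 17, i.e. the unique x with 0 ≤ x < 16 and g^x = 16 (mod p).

Successive powers of 10 modulo 17:
  10^0=1  10^1=10  10^2=15  10^3=14  10^4=4  10^5=6
  10^6=9  10^7=5  10^8=16
So 10^8 ≡ 16 (mod 17), giving x = 8.

8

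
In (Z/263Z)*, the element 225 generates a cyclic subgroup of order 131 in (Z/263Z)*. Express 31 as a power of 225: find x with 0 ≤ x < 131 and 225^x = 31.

45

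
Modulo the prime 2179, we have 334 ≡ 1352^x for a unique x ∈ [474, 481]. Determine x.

Compute 1352^474 mod 2179 = 630, then multiply by 1352 repeatedly:
  1352^474=630  1352^475=1950  1352^476=1989  1352^477=242  1352^478=334
Found 334 at exponent 478.

478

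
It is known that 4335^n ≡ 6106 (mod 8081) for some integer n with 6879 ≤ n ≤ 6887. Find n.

6886

Compute 4335^6879 mod 8081 = 4572, then multiply by 4335 repeatedly:
  4335^6879=4572  4335^6880=5008  4335^6881=4114  4335^6882=7504  4335^6883=3815
  4335^6884=4299  4335^6885=1379  4335^6886=6106
Found 6106 at exponent 6886.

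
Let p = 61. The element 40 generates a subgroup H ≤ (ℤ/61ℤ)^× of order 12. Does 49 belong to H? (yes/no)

no

⟨40⟩ has order 12; its elements mod 61 are {1, 11, 13, 14, 21, 29, 32, 40, 47, 48, 50, 60}.
49 is not in this set.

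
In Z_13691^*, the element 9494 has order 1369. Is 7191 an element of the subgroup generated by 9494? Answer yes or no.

7191 ∈ ⟨9494⟩ iff 7191^1369 ≡ 1 (mod 13691), since |⟨9494⟩| = 1369.
7191^1369 mod 13691 = 1.
Since 1 = 1, 7191 lies in the subgroup.

yes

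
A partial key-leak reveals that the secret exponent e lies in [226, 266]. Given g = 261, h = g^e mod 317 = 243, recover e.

Compute 261^226 mod 317 = 82, then multiply by 261 repeatedly:
  261^226=82  261^227=163  261^228=65  261^229=164  261^230=9
  261^231=130  261^232=11  261^233=18  261^234=260  261^235=22
  261^236=36  261^237=203  261^238=44  261^239=72  261^240=89
  261^241=88  261^242=144  261^243=178  261^244=176  261^245=288
  261^246=39  261^247=35  261^248=259  261^249=78  261^250=70
  261^251=201  261^252=156  261^253=140  261^254=85  261^255=312
  261^256=280  261^257=170  261^258=307  261^259=243
Found 243 at exponent 259.

259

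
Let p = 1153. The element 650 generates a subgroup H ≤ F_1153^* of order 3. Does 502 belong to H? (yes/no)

yes

502 ∈ ⟨650⟩ iff 502^3 ≡ 1 (mod 1153), since |⟨650⟩| = 3.
502^3 mod 1153 = 1.
Since 1 = 1, 502 lies in the subgroup.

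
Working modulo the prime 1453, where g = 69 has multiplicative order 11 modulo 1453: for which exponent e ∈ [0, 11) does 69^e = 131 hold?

3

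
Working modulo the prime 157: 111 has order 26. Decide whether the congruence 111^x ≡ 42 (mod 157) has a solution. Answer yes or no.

no

42 ∈ ⟨111⟩ iff 42^26 ≡ 1 (mod 157), since |⟨111⟩| = 26.
42^26 mod 157 = 144.
Since 144 ≠ 1, 42 does not lie in the subgroup.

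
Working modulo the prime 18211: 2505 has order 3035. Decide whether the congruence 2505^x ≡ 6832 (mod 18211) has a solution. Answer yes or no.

6832 ∈ ⟨2505⟩ iff 6832^3035 ≡ 1 (mod 18211), since |⟨2505⟩| = 3035.
6832^3035 mod 18211 = 1.
Since 1 = 1, 6832 lies in the subgroup.

yes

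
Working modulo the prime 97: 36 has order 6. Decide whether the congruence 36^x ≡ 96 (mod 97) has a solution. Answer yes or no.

⟨36⟩ has order 6; its elements mod 97 are {1, 35, 36, 61, 62, 96}.
96 is in this set.

yes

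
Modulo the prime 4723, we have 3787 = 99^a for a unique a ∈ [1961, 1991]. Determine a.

1974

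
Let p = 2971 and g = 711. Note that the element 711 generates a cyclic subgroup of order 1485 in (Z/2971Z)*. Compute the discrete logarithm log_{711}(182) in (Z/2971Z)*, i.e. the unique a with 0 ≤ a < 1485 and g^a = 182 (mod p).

Baby-step giant-step with m = ceil(sqrt(1485)) = 39.
Baby table (711^j mod 2971 for j=0..38):
  0:1  1:711  2:451  3:2764  4:1373  5:1715  6:1255  7:1005
  8:1515  9:1663  10:2906  11:1321  12:395  13:1571  14:2856  15:1423
  16:1613  17:37  18:2539  19:1832  20:1254  21:294  22:1064  23:1870
  24:1533  25:2577  26:2111  27:566  28:1341  29:2731  30:1678  31:1687
  32:2144  33:261  34:1369  35:1842  36:2422  37:1833  38:1965
Giant step factor: 711^(-39) ≡ 1651 (mod 2971).
Scan 182·1651^i mod 2971 for i = 0, 1, …:
  i=0: 182   i=1: 411   i=2: 1173   i=3: 2502
  i=4: 1112   i=5: 2805   i=6: 2237   i=7: 334
  i=8: 1799   i=9: 2120     …   i=24: 145
  i=25: 1715
Match at i=25, j=5: a = 25·39 + 5 = 980.

980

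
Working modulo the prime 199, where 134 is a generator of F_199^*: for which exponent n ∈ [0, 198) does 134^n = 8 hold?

192

Baby-step giant-step with m = ceil(sqrt(198)) = 15.
Baby table (134^j mod 199 for j=0..14):
  0:1  1:134  2:46  3:194  4:126  5:168  6:25  7:166
  8:155  9:74  10:165  11:21  12:28  13:170  14:94
Giant step factor: 134^(-15) ≡ 27 (mod 199).
Scan 8·27^i mod 199 for i = 0, 1, …:
  i=0: 8   i=1: 17   i=2: 61   i=3: 55
  i=4: 92   i=5: 96   i=6: 5   i=7: 135
  i=8: 63   i=9: 109   i=10: 157   i=11: 60
  i=12: 28
Match at i=12, j=12: n = 12·15 + 12 = 192.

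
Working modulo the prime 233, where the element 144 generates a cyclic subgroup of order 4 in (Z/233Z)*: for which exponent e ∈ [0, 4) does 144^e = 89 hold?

3

Successive powers of 144 modulo 233:
  144^0=1  144^1=144  144^2=232  144^3=89
So 144^3 ≡ 89 (mod 233), giving e = 3.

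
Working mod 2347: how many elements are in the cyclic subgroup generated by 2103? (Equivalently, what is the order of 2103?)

1173

The order of 2103 must divide p − 1 = 2346 = 2 · 3 · 17 · 23.
Divisors: 1, 2, 3, 6, 17, 23, 34, 46, 51, 69, 102, 138, 391, 782, 1173, 2346.
Check each in increasing order: 2103^1 ≡ 2103;  2103^2 ≡ 861;  2103^3 ≡ 1146;  2103^6 ≡ 1343;  2103^17 ≡ 1320;  2103^23 ≡ 775;  2103^34 ≡ 926;  2103^46 ≡ 2140;  2103^51 ≡ 1880;  2103^69 ≡ 1518;  2103^102 ≡ 2165;  2103^138 ≡ 1917;  2103^391 ≡ 1284;  2103^782 ≡ 1062;  2103^1173 ≡ 1.
Smallest exponent giving 1 is 1173.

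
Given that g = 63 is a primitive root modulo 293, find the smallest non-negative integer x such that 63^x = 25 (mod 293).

122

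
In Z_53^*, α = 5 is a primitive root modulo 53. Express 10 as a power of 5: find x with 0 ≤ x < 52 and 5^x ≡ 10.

32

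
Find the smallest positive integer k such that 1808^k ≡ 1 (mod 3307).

The order of 1808 must divide p − 1 = 3306 = 2 · 3 · 19 · 29.
Divisors: 1, 2, 3, 6, 19, 29, 38, 57, 58, 87, 114, 174, 551, 1102, 1653, 3306.
Check each in increasing order: 1808^1 ≡ 1808;  1808^2 ≡ 1548;  1808^3 ≡ 1062;  1808^6 ≡ 157;  1808^19 ≡ 1136;  1808^29 ≡ 2844;  1808^38 ≡ 766;  1808^57 ≡ 435;  1808^58 ≡ 2721;  1808^87 ≡ 144;  1808^114 ≡ 726;  1808^174 ≡ 894;  1808^551 ≡ 1.
Smallest exponent giving 1 is 551.

551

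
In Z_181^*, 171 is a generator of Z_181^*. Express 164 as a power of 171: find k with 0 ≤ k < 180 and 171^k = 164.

55

Baby-step giant-step with m = ceil(sqrt(180)) = 14.
Baby table (171^j mod 181 for j=0..13):
  0:1  1:171  2:100  3:86  4:45  5:93  6:156  7:69
  8:34  9:22  10:142  11:28  12:82  13:85
Giant step factor: 171^(-14) ≡ 79 (mod 181).
Scan 164·79^i mod 181 for i = 0, 1, …:
  i=0: 164   i=1: 105   i=2: 150   i=3: 85
Match at i=3, j=13: k = 3·14 + 13 = 55.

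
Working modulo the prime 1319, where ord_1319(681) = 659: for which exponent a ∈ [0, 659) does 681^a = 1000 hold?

139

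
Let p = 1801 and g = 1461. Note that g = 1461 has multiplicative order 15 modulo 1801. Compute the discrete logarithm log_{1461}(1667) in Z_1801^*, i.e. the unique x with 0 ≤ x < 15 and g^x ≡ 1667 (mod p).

Successive powers of 1461 modulo 1801:
  1461^0=1  1461^1=1461  1461^2=336  1461^3=1024  1461^4=1234  1461^5=73
  1461^6=394  1461^7=1115  1461^8=911  1461^9=32  1461^10=1727  1461^11=1747
  1461^12=350  1461^13=1667
So 1461^13 ≡ 1667 (mod 1801), giving x = 13.

13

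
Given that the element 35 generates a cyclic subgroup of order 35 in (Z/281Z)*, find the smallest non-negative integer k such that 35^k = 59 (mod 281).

Successive powers of 35 modulo 281:
  35^0=1  35^1=35  35^2=101  35^3=163  35^4=85  35^5=165
  35^6=155  35^7=86  35^8=200  35^9=256  35^10=249  35^11=4
  35^12=140  35^13=123  35^14=90  35^15=59
So 35^15 ≡ 59 (mod 281), giving k = 15.

15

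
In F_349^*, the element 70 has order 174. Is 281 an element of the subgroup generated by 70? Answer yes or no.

281 ∈ ⟨70⟩ iff 281^174 ≡ 1 (mod 349), since |⟨70⟩| = 174.
281^174 mod 349 = 1.
Since 1 = 1, 281 lies in the subgroup.

yes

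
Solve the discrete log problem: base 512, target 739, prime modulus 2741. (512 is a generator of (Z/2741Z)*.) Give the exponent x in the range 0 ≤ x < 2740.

1413

Baby-step giant-step with m = ceil(sqrt(2740)) = 53.
Baby table (512^j mod 2741 for j=0..52):
  0:1  1:512  2:1749  3:1922  4:45  5:1112  6:1957  7:1519
  8:2025  9:702  10:353  11:2571  12:672  13:1439  14:2180  15:573
  16:89  17:1712  18:2165  19:1116  20:1264  21:292  22:1490  23:882
  24:2060  25:2176  26:1266  27:1316  28:2247  29:1985  30:2150  31:1659
  32:2439  33:1613  34:815  35:648  36:115  37:1319  38:1042  39:1750
  40:2434  41:1794  42:293  43:2002  44:2631  45:1241  46:2221  47:2378
  48:532  49:1025  50:1269  51:111  52:2012
Giant step factor: 512^(-53) ≡ 2259 (mod 2741).
Scan 739·2259^i mod 2741 for i = 0, 1, …:
  i=0: 739   i=1: 132   i=2: 2160   i=3: 460
  i=4: 301   i=5: 191   i=6: 1132   i=7: 2576
  i=8: 41   i=9: 2166     …   i=25: 1136
  i=26: 648
Match at i=26, j=35: x = 26·53 + 35 = 1413.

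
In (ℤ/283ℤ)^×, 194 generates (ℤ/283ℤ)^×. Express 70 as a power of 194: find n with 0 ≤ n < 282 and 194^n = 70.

Baby-step giant-step with m = ceil(sqrt(282)) = 17.
Baby table (194^j mod 283 for j=0..16):
  0:1  1:194  2:280  3:267  4:9  5:48  6:256  7:139
  8:81  9:149  10:40  11:119  12:163  13:209  14:77  15:222
  16:52
Giant step factor: 194^(-17) ≡ 133 (mod 283).
Scan 70·133^i mod 283 for i = 0, 1, …:
  i=0: 70   i=1: 254   i=2: 105   i=3: 98
  i=4: 16   i=5: 147   i=6: 24   i=7: 79
  i=8: 36   i=9: 260   i=10: 54   i=11: 107
  i=12: 81
Match at i=12, j=8: n = 12·17 + 8 = 212.

212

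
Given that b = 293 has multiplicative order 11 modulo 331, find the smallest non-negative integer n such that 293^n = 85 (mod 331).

Successive powers of 293 modulo 331:
  293^0=1  293^1=293  293^2=120  293^3=74  293^4=167  293^5=274
  293^6=180  293^7=111  293^8=85
So 293^8 ≡ 85 (mod 331), giving n = 8.

8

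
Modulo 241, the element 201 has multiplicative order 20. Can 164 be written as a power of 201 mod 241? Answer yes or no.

no

164 ∈ ⟨201⟩ iff 164^20 ≡ 1 (mod 241), since |⟨201⟩| = 20.
164^20 mod 241 = 16.
Since 16 ≠ 1, 164 does not lie in the subgroup.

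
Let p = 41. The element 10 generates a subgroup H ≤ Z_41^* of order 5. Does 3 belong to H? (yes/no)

no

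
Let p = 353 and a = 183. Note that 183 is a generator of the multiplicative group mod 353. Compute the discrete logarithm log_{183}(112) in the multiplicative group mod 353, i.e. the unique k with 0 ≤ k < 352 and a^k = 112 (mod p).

159

Baby-step giant-step with m = ceil(sqrt(352)) = 19.
Baby table (183^j mod 353 for j=0..18):
  0:1  1:183  2:307  3:54  4:351  5:340  6:92  7:245
  8:4  9:26  10:169  11:216  12:345  13:301  14:15  15:274
  16:16  17:104  18:323
Giant step factor: 183^(-19) ≡ 248 (mod 353).
Scan 112·248^i mod 353 for i = 0, 1, …:
  i=0: 112   i=1: 242   i=2: 6   i=3: 76
  i=4: 139   i=5: 231   i=6: 102   i=7: 233
  i=8: 245
Match at i=8, j=7: k = 8·19 + 7 = 159.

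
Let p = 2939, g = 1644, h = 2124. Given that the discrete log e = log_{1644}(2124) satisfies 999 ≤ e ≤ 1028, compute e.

1005

Compute 1644^999 mod 2939 = 2742, then multiply by 1644 repeatedly:
  1644^999=2742  1644^1000=2361  1644^1001=2004  1644^1002=2896  1644^1003=2783
  1644^1004=2168  1644^1005=2124
Found 2124 at exponent 1005.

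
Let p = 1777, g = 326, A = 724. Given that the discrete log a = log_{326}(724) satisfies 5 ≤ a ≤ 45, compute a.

Compute 326^5 mod 1777 = 643, then multiply by 326 repeatedly:
  326^5=643  326^6=1709  326^7=933  326^8=291  326^9=685
  326^10=1185  326^11=701  326^12=1070  326^13=528  326^14=1536
  326^15=1399  326^16=1162  326^17=311  326^18=97  326^19=1413
  326^20=395  326^21=826  326^22=949  326^23=176  326^24=512
  326^25=1651  326^26=1572  326^27=696  326^28=1217  326^29=471
  326^30=724
Found 724 at exponent 30.

30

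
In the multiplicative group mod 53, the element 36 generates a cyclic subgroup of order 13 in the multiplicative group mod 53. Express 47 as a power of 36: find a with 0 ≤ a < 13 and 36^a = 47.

Successive powers of 36 modulo 53:
  36^0=1  36^1=36  36^2=24  36^3=16  36^4=46  36^5=13
  36^6=44  36^7=47
So 36^7 ≡ 47 (mod 53), giving a = 7.

7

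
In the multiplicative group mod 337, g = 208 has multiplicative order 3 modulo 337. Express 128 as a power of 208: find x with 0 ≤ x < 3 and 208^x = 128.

2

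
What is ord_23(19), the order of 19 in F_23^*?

The order of 19 must divide p − 1 = 22 = 2 · 11.
Divisors: 1, 2, 11, 22.
Check each in increasing order: 19^1 ≡ 19;  19^2 ≡ 16;  19^11 ≡ 22;  19^22 ≡ 1.
Smallest exponent giving 1 is 22.

22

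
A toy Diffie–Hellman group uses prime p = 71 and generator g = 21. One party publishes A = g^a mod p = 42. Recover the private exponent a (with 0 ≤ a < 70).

Baby-step giant-step with m = ceil(sqrt(70)) = 9.
Baby table (21^j mod 71 for j=0..8):
  0:1  1:21  2:15  3:31  4:12  5:39  6:38  7:17
  8:2
Giant step factor: 21^(-9) ≡ 22 (mod 71).
Scan 42·22^i mod 71 for i = 0, 1, …:
  i=0: 42   i=1: 1
Match at i=1, j=0: a = 1·9 + 0 = 9.

9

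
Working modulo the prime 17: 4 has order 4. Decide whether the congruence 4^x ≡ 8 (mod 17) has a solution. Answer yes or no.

no

8 ∈ ⟨4⟩ iff 8^4 ≡ 1 (mod 17), since |⟨4⟩| = 4.
8^4 mod 17 = 16.
Since 16 ≠ 1, 8 does not lie in the subgroup.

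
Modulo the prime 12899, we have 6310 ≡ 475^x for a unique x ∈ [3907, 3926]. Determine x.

Compute 475^3907 mod 12899 = 5825, then multiply by 475 repeatedly:
  475^3907=5825  475^3908=6489  475^3909=12313  475^3910=5428  475^3911=11399
  475^3912=9844  475^3913=6462  475^3914=12387  475^3915=1881  475^3916=3444
  475^3917=10626  475^3918=3841  475^3919=5716  475^3920=6310
Found 6310 at exponent 3920.

3920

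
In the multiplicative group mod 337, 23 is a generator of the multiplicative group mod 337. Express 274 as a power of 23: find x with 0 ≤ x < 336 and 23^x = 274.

178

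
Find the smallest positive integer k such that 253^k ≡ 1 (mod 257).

8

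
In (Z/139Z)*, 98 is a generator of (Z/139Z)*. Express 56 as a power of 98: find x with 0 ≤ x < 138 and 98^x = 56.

103

Baby-step giant-step with m = ceil(sqrt(138)) = 12.
Baby table (98^j mod 139 for j=0..11):
  0:1  1:98  2:13  3:23  4:30  5:21  6:112  7:134
  8:66  9:74  10:24  11:128
Giant step factor: 98^(-12) ≡ 45 (mod 139).
Scan 56·45^i mod 139 for i = 0, 1, …:
  i=0: 56   i=1: 18   i=2: 115   i=3: 32
  i=4: 50   i=5: 26   i=6: 58   i=7: 108
  i=8: 134
Match at i=8, j=7: x = 8·12 + 7 = 103.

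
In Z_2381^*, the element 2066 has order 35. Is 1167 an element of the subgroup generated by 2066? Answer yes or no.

1167 ∈ ⟨2066⟩ iff 1167^35 ≡ 1 (mod 2381), since |⟨2066⟩| = 35.
1167^35 mod 2381 = 1.
Since 1 = 1, 1167 lies in the subgroup.

yes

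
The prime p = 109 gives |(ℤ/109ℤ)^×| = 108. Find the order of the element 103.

108

The order of 103 must divide p − 1 = 108 = 2^2 · 3^3.
Divisors: 1, 2, 3, 4, 6, 9, 12, 18, 27, 36, 54, 108.
Check each in increasing order: 103^1 ≡ 103;  103^2 ≡ 36;  103^3 ≡ 2;  103^4 ≡ 97;  103^6 ≡ 4;  103^9 ≡ 8;  103^12 ≡ 16;  103^18 ≡ 64;  103^27 ≡ 76;  103^36 ≡ 63;  103^54 ≡ 108;  103^108 ≡ 1.
Smallest exponent giving 1 is 108.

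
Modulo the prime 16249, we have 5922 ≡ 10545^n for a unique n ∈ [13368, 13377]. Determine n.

13368

Compute 10545^13368 mod 16249 = 5922, then multiply by 10545 repeatedly:
  10545^13368=5922
Found 5922 at exponent 13368.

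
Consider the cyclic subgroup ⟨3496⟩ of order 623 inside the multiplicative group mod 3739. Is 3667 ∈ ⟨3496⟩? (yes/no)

yes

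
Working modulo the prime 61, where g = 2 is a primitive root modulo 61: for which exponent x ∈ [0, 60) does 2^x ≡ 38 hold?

Successive powers of 2 modulo 61:
  2^0=1  2^1=2  2^2=4  2^3=8  2^4=16  2^5=32
  2^6=3  2^7=6  2^8=12  2^9=24  2^10=48  2^11=35
  2^12=9  2^13=18  2^14=36  2^15=11  2^16=22  2^17=44
  2^18=27  2^19=54  2^20=47  2^21=33  2^22=5  2^23=10
  2^24=20  2^25=40  2^26=19  2^27=38
So 2^27 ≡ 38 (mod 61), giving x = 27.

27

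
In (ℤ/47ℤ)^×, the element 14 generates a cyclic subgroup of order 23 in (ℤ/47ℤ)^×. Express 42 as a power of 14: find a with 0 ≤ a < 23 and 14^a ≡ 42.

Successive powers of 14 modulo 47:
  14^0=1  14^1=14  14^2=8  14^3=18  14^4=17  14^5=3
  14^6=42
So 14^6 ≡ 42 (mod 47), giving a = 6.

6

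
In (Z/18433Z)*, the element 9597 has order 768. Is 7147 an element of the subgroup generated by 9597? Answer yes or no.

7147 ∈ ⟨9597⟩ iff 7147^768 ≡ 1 (mod 18433), since |⟨9597⟩| = 768.
7147^768 mod 18433 = 1.
Since 1 = 1, 7147 lies in the subgroup.

yes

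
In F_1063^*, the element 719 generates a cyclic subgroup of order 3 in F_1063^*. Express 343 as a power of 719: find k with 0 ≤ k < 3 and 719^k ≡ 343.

2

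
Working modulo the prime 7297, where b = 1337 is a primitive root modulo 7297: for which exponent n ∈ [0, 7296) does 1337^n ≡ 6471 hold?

1724

Baby-step giant-step with m = ceil(sqrt(7296)) = 86.
Baby table (1337^j mod 7297 for j=0..85):
  0:1  1:1337  2:7101  3:640  4:1931  5:5906  6:968  7:2647
  8:7291  9:6572  10:1176  11:3457  12:3008  13:1049  14:1489  15:6009
  16:36  17:4350  18:241  19:1149  20:3843  21:1003  22:5660  23:431
  24:7081  25:3088  26:5851  27:403  28:6130  29:1279  30:2525  31:4711
  32:1296  33:3363  34:1379  35:4879  36:7002  37:6920  38:6741  39:922
  40:6818  41:1713  42:6320  43:7211  44:1770  45:2262  46:3336  47:1765
  48:2874  49:4316  50:5862  51:516  52:3974  53:1022  54:1875  55:4004
  56:4647  57:3292  58:1313  59:4201  60:5344  61:1165  62:3344  63:5164
  64:1306  65:2139  66:6716  67:3982  68:4421  69:307  70:1827  71:5501
  72:6758  73:1760  74:3486  75:5296  76:2662  77:5455  78:3632  79:3479
  80:3234  81:4034  82:975  83:4709  84:5919  85:3755
Giant step factor: 1337^(-86) ≡ 3022 (mod 7297).
Scan 6471·3022^i mod 7297 for i = 0, 1, …:
  i=0: 6471   i=1: 6699   i=2: 2500   i=3: 2605
  i=4: 6144   i=5: 3600   i=6: 6670   i=7: 2426
  i=8: 5184   i=9: 6686     …   i=19: 1447
  i=20: 1931
Match at i=20, j=4: n = 20·86 + 4 = 1724.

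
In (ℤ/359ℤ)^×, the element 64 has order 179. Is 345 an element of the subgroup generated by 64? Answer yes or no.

yes

345 ∈ ⟨64⟩ iff 345^179 ≡ 1 (mod 359), since |⟨64⟩| = 179.
345^179 mod 359 = 1.
Since 1 = 1, 345 lies in the subgroup.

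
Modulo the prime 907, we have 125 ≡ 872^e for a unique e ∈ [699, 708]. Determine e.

Compute 872^699 mod 907 = 125, then multiply by 872 repeatedly:
  872^699=125
Found 125 at exponent 699.

699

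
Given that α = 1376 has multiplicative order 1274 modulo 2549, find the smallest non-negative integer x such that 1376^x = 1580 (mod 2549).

1101

Baby-step giant-step with m = ceil(sqrt(1274)) = 36.
Baby table (1376^j mod 2549 for j=0..35):
  0:1  1:1376  2:2018  3:907  4:1571  5:144  6:1871  7:6
  8:609  9:1912  10:344  11:1779  12:864  13:1030  14:36  15:1105
  16:1276  17:2064  18:478  19:86  20:1082  21:216  22:1532  23:9
  24:2188  25:319  26:516  27:1394  28:1296  29:1545  30:54  31:383
  32:1914  33:547  34:717  35:129
Giant step factor: 1376^(-36) ≡ 256 (mod 2549).
Scan 1580·256^i mod 2549 for i = 0, 1, …:
  i=0: 1580   i=1: 1738   i=2: 1402   i=3: 2052
  i=4: 218   i=5: 2279   i=6: 2252   i=7: 438
  i=8: 2521   i=9: 479     …   i=29: 1355
  i=30: 216
Match at i=30, j=21: x = 30·36 + 21 = 1101.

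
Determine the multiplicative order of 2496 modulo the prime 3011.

The order of 2496 must divide p − 1 = 3010 = 2 · 5 · 7 · 43.
Divisors: 1, 2, 5, 7, 10, 14, 35, 43, 70, 86, 215, 301, 430, 602, 1505, 3010.
Check each in increasing order: 2496^1 ≡ 2496;  2496^2 ≡ 257;  2496^5 ≡ 32;  2496^7 ≡ 2202;  2496^10 ≡ 1024;  2496^14 ≡ 1094;  2496^35 ≡ 924;  2496^43 ≡ 2346;  2496^70 ≡ 1663;  2496^86 ≡ 2619;  2496^215 ≡ 758;  2496^301 ≡ 953;  2496^430 ≡ 2474;  2496^602 ≡ 1898;  2496^1505 ≡ 3010;  2496^3010 ≡ 1.
Smallest exponent giving 1 is 3010.

3010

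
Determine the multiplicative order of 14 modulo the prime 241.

240

The order of 14 must divide p − 1 = 240 = 2^4 · 3 · 5.
Divisors: 1, 2, 3, 4, 5, 6, 8, 10, 12, 15, 16, 20, 24, 30, 40, 48, 60, 80, 120, 240.
Check each in increasing order: 14^1 ≡ 14;  14^2 ≡ 196;  14^3 ≡ 93;  14^4 ≡ 97;  14^5 ≡ 153;  14^6 ≡ 214;  14^8 ≡ 10;  14^10 ≡ 32;  14^12 ≡ 6;  14^15 ≡ 76;  14^16 ≡ 100;  14^20 ≡ 60;  14^24 ≡ 36;  14^30 ≡ 233;  14^40 ≡ 226;  14^48 ≡ 91;  14^60 ≡ 64;  14^80 ≡ 225;  14^120 ≡ 240;  14^240 ≡ 1.
Smallest exponent giving 1 is 240.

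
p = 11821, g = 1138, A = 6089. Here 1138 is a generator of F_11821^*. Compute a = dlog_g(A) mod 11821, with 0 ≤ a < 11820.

6745

Baby-step giant-step with m = ceil(sqrt(11820)) = 109.
Baby table (1138^j mod 11821 for j=0..108):
  0:1  1:1138  2:6555  3:539  4:10511  5:10487  6:6817  7:3170
  8:2055  9:9853  10:6406  11:8292  12:3138  13:1102  14:1050  15:979
  16:2928  17:10363  18:7557  19:5999  20:6145  21:6799  22:6328  23:2275
  24:151  25:6344  26:8662  27:10463  28:3147  29:11344  30:940  31:5830
  32:2959  33:10178  34:9805  35:10887  36:998  37:908  38:4877  39:5977
  40:4751  41:4441  42:6291  43:7453  44:5857  45:10043  46:9848  47:716
  48:10980  49:443  50:7652  51:7720  52:2357  53:10720  54:88  55:5576
  56:9432  57:148  58:2930  59:818  60:8846  61:7077  62:3525  63:4131
  64:8141  65:8615  66:4261  67:2408  68:9653  69:3405  70:9423  71:1727
  72:3040  73:7788  74:8815  75:7262  76:1277  77:11064  78:1467  79:2685
  80:5712  81:10527  82:5053  83:5308  84:11794  85:4737  86:330  87:9089
  88:11728  89:555  90:5077  91:8978  92:3620  93:5852  94:4353  95:715
  96:9842  97:5709  98:7113  99:9030  100:3691  101:3903  102:8739  103:3521
  104:11400  105:5563  106:6459  107:9501  108:7744
Giant step factor: 1138^(-109) ≡ 11060 (mod 11821).
Scan 6089·11060^i mod 11821 for i = 0, 1, …:
  i=0: 6089   i=1: 103   i=2: 4364   i=3: 697
  i=4: 1528   i=5: 7471   i=6: 470   i=7: 8781
  i=8: 8345   i=9: 9153     …   i=60: 11777
  i=61: 9842
Match at i=61, j=96: a = 61·109 + 96 = 6745.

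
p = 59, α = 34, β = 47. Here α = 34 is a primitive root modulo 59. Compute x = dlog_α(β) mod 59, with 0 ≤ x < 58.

43

Baby-step giant-step with m = ceil(sqrt(58)) = 8.
Baby table (34^j mod 59 for j=0..7):
  0:1  1:34  2:35  3:10  4:45  5:55  6:41  7:37
Giant step factor: 34^(-8) ≡ 28 (mod 59).
Scan 47·28^i mod 59 for i = 0, 1, …:
  i=0: 47   i=1: 18   i=2: 32   i=3: 11
  i=4: 13   i=5: 10
Match at i=5, j=3: x = 5·8 + 3 = 43.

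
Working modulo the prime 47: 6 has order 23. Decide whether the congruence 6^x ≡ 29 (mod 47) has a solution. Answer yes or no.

29 ∈ ⟨6⟩ iff 29^23 ≡ 1 (mod 47), since |⟨6⟩| = 23.
29^23 mod 47 = 46.
Since 46 ≠ 1, 29 does not lie in the subgroup.

no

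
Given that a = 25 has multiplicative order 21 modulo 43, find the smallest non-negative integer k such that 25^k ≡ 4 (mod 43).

Successive powers of 25 modulo 43:
  25^0=1  25^1=25  25^2=23  25^3=16  25^4=13  25^5=24
  25^6=41  25^7=36  25^8=40  25^9=11  25^10=17  25^11=38
  25^12=4
So 25^12 ≡ 4 (mod 43), giving k = 12.

12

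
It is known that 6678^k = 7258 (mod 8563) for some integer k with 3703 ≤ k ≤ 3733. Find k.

3731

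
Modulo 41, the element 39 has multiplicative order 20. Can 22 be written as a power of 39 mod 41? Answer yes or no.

no

22 ∈ ⟨39⟩ iff 22^20 ≡ 1 (mod 41), since |⟨39⟩| = 20.
22^20 mod 41 = 40.
Since 40 ≠ 1, 22 does not lie in the subgroup.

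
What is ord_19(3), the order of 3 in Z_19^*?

The order of 3 must divide p − 1 = 18 = 2 · 3^2.
Divisors: 1, 2, 3, 6, 9, 18.
Check each in increasing order: 3^1 ≡ 3;  3^2 ≡ 9;  3^3 ≡ 8;  3^6 ≡ 7;  3^9 ≡ 18;  3^18 ≡ 1.
Smallest exponent giving 1 is 18.

18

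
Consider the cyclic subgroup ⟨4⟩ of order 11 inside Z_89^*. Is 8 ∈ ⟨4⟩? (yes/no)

yes

8 ∈ ⟨4⟩ iff 8^11 ≡ 1 (mod 89), since |⟨4⟩| = 11.
8^11 mod 89 = 1.
Since 1 = 1, 8 lies in the subgroup.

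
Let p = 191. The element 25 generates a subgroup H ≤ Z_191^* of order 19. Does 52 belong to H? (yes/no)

52 ∈ ⟨25⟩ iff 52^19 ≡ 1 (mod 191), since |⟨25⟩| = 19.
52^19 mod 191 = 1.
Since 1 = 1, 52 lies in the subgroup.

yes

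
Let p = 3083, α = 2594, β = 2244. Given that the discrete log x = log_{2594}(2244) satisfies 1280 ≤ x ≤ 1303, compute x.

Compute 2594^1280 mod 3083 = 2597, then multiply by 2594 repeatedly:
  2594^1280=2597  2594^1281=263  2594^1282=879  2594^1283=1789  2594^1284=751
  2594^1285=2721  2594^1286=1287  2594^1287=2672  2594^1288=584  2594^1289=1143
  2594^1290=2179  2594^1291=1187  2594^1292=2244
Found 2244 at exponent 1292.

1292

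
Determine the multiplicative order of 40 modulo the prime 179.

178

The order of 40 must divide p − 1 = 178 = 2 · 89.
Divisors: 1, 2, 89, 178.
Check each in increasing order: 40^1 ≡ 40;  40^2 ≡ 168;  40^89 ≡ 178;  40^178 ≡ 1.
Smallest exponent giving 1 is 178.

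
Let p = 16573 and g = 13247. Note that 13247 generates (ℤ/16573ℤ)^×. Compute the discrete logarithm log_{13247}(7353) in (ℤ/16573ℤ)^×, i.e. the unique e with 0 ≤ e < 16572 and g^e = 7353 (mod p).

3829

Baby-step giant-step with m = ceil(sqrt(16572)) = 129.
Baby table (13247^j mod 16573 for j=0..128):
  0:1  1:13247  2:8085  3:7269  4:3313  5:2007  6:3637  7:1628
  8:4643  9:3418  10:810  11:7339  12:2515  13:4475  14:15277  15:1516
  16:12549  17:9413  18:15332  19:889  20:9753  21:11456  22:15244  23:11836
  24:10912  25:1558  26:5441  27:950  28:5743  29:7451  30:11182  31:15053
  32:755  33:7966  34:5311  35:2432  36:15365  37:7142  38:11390  39:2738
  40:8562  41:11775  42:14922  43:5563  44:9503  45:14306  46:15900  47:1043
  48:11312  49:13571  50:7706  51:8275  52:5103  53:14747  54:7558  55:3333
  56:1779  57:16180  58:14424  59:4611  60:10412  61:7258  62:6753  63:12510
  64:6543  65:14904  66:15712  67:13130  68:16048  69:5985  70:14636  71:12138
  72:840  73:6997  74:13043  75:7096  76:15229  77:12007  78:5648  79:8534
  80:5465  81:3991  82:907  83:16177  84:7829  85:13502  86:5178  87:13892
  88:732  89:1599  90:1659  91:975  92:5458  93:10700  94:10604  95:15013
  96:1211  97:16026  98:12865  99:2496  100:1377  101:10819  102:12562  103:15894
  104:4426  105:12521  106:3103  107:4401  108:12806  109:16427  110:4979  111:12846
  112:15971  113:13492  114:5292  115:15907  116:10907  117:1615  118:14735  119:14324
  120:5751  121:13989  122:9570  123:6913  124:10686  125:7449  126:1261  127:15456
  128:2790
Giant step factor: 13247^(-129) ≡ 8942 (mod 16573).
Scan 7353·8942^i mod 16573 for i = 0, 1, …:
  i=0: 7353   i=1: 5435   i=2: 7734   i=3: 14872
  i=4: 3672   i=5: 3911   i=6: 3132   i=7: 14547
  i=8: 14370   i=9: 6071     …   i=28: 3073
  i=29: 732
Match at i=29, j=88: e = 29·129 + 88 = 3829.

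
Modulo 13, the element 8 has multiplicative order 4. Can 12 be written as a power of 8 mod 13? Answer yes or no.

yes

12 ∈ ⟨8⟩ iff 12^4 ≡ 1 (mod 13), since |⟨8⟩| = 4.
12^4 mod 13 = 1.
Since 1 = 1, 12 lies in the subgroup.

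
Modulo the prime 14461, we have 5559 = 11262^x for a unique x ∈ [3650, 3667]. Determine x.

Compute 11262^3650 mod 14461 = 11168, then multiply by 11262 repeatedly:
  11262^3650=11168  11262^3651=6699  11262^3652=1101  11262^3653=6385  11262^3654=7778
  11262^3655=5559
Found 5559 at exponent 3655.

3655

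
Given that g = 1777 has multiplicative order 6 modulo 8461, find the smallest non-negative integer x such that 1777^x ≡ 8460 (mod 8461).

3

Successive powers of 1777 modulo 8461:
  1777^0=1  1777^1=1777  1777^2=1776  1777^3=8460
So 1777^3 ≡ 8460 (mod 8461), giving x = 3.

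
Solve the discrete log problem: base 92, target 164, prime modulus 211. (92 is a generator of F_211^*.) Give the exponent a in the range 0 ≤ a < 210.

Baby-step giant-step with m = ceil(sqrt(210)) = 15.
Baby table (92^j mod 211 for j=0..14):
  0:1  1:92  2:24  3:98  4:154  5:31  6:109  7:111
  8:84  9:132  10:117  11:3  12:65  13:72  14:83
Giant step factor: 92^(-15) ≡ 153 (mod 211).
Scan 164·153^i mod 211 for i = 0, 1, …:
  i=0: 164   i=1: 194   i=2: 142   i=3: 204
  i=4: 195   i=5: 84
Match at i=5, j=8: a = 5·15 + 8 = 83.

83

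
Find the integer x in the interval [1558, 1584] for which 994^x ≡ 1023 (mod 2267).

1582

Compute 994^1558 mod 2267 = 1451, then multiply by 994 repeatedly:
  994^1558=1451  994^1559=482  994^1560=771  994^1561=128  994^1562=280
  994^1563=1746  994^1564=1269  994^1565=934  994^1566=1193  994^1567=201
  994^1568=298  994^1569=1502  994^1570=1302  994^1571=1998  994^1572=120
  994^1573=1396  994^1574=220  994^1575=1048  994^1576=1159  994^1577=410
  994^1578=1747  994^1579=2263  994^1580=558  994^1581=1504  994^1582=1023
Found 1023 at exponent 1582.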